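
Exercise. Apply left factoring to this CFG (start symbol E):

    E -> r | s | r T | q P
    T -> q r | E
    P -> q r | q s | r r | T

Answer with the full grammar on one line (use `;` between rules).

E -> s | q P | r E'; T -> q r | E; P -> r r | T | q P'; E' -> ε | T; P' -> r | s

E has alternatives sharing prefix 'r': factor to E → r E' with E' → ε | T.
P has alternatives sharing prefix 'q': factor to P → q P' with P' → r | s.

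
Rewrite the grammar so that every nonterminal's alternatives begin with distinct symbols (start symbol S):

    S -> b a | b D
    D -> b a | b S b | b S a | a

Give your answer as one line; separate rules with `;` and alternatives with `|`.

S -> b S'; D -> a | b D'; S' -> a | D; D' -> a | S D''; D'' -> b | a

S has alternatives sharing prefix 'b': factor to S → b S' with S' → a | D.
D has alternatives sharing prefix 'b': factor to D → b D' with D' → a | S b | S a.
D' has alternatives sharing prefix 'S': factor to D' → S D'' with D'' → b | a.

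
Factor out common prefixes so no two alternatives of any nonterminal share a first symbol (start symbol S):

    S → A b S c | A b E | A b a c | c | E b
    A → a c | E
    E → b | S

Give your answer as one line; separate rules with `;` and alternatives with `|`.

S has alternatives sharing prefix 'A b': factor to S → A b S' with S' → S c | E | a c.

S → c | E b | A b S'; A → a c | E; E → b | S; S' → S c | E | a c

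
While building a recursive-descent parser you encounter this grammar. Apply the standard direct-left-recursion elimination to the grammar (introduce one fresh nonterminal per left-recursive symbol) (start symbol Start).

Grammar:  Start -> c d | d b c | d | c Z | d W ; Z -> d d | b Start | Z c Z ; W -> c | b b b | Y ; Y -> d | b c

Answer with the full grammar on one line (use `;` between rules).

Left recursion appears on Z.
For Z: α = {c Z}, β = {d d, b Start}. Rewrite as Z → β Z1 and Z1 → α Z1 | ε.

Start -> c d | d b c | d | c Z | d W; Z -> d d Z1 | b Start Z1; W -> c | b b b | Y; Y -> d | b c; Z1 -> c Z Z1 | ε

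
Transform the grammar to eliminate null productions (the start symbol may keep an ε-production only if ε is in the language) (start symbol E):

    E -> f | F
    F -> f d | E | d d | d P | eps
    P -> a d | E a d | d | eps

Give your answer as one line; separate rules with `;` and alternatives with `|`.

Nullable nonterminals: {E, F, P}.
ε ∈ L(G) since E is nullable, so keep E → ε.
Expand every rule over subsets of its nullable positions: F → d P gives d P | d.

E -> f | F | ε; F -> f d | E | d d | d P | d; P -> a d | E a d | d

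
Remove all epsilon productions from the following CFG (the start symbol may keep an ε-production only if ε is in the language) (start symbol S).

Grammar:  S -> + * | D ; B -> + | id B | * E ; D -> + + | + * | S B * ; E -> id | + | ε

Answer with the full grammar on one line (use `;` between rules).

S -> + * | D; B -> + | id B | * E | *; D -> + + | + * | S B *; E -> id | +

Nullable nonterminals: {E}.
ε ∉ L(G), so no ε-production is kept.
For each production, add variants omitting each subset of nullable occurrences: B → * E gives * E | *.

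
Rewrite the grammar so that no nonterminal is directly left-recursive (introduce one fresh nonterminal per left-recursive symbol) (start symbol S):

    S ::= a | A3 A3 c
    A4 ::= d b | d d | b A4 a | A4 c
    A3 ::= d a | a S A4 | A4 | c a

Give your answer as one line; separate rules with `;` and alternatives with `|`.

Directly left-recursive nonterminal: A4.
For A4: α = {c}, β = {d b, d d, b A4 a}. Rewrite as A4 → β A4' and A4' → α A4' | ε.

S ::= a | A3 A3 c; A4 ::= d b A4' | d d A4' | b A4 a A4'; A3 ::= d a | a S A4 | A4 | c a; A4' ::= c A4' | eps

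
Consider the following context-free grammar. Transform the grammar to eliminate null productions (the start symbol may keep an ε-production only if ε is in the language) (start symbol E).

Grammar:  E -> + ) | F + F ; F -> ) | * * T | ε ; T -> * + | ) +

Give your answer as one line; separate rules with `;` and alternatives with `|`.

E -> + ) | F + F | F + | + F | +; F -> ) | * * T; T -> * + | ) +

Nullable nonterminals: {F}.
ε ∉ L(G), so no ε-production is kept.
For each production, add variants omitting each subset of nullable occurrences: E → F + F gives F + F | F + | + F | +.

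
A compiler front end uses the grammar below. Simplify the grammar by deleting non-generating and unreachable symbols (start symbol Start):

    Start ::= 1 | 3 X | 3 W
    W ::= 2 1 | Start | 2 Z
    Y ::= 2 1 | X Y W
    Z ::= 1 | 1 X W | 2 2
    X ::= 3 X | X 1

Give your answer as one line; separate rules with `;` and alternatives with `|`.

Generating nonterminals: {Start, W, Y, Z}.
Reachable from Start after that: {Start, W, Z}.
Removed useless symbols: {X, Y} and every production mentioning them.

Start ::= 1 | 3 W; W ::= 2 1 | Start | 2 Z; Z ::= 1 | 2 2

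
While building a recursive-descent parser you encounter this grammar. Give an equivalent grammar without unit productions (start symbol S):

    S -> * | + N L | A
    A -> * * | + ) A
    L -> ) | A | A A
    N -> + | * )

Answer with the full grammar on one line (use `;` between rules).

Unit pairs: L ⇒* {A}; S ⇒* {A}.
Replace each nonterminal's rules with the union of the non-unit rules of every nonterminal it unit-derives.

S -> * | + N L | * * | + ) A; A -> * * | + ) A; L -> ) | A A | * * | + ) A; N -> + | * )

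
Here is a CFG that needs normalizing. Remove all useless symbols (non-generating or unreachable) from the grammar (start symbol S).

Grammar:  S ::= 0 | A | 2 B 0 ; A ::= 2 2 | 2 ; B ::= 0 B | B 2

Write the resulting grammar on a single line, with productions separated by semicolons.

Generating nonterminals: {A, S}.
Reachable from S after that: {A, S}.
Removed useless symbols: {B} and every production mentioning them.

S ::= 0 | A; A ::= 2 2 | 2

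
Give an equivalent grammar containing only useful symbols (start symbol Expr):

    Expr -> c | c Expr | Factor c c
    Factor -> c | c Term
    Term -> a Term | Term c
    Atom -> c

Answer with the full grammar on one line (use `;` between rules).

Expr -> c | c Expr | Factor c c; Factor -> c

Generating nonterminals: {Atom, Expr, Factor}.
Reachable from Expr after that: {Expr, Factor}.
Removed useless symbols: {Atom, Term} and every production mentioning them.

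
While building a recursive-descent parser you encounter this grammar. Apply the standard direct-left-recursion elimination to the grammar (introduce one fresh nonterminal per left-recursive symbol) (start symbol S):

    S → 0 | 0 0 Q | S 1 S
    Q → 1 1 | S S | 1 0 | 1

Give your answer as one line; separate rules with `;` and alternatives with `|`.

S → 0 S' | 0 0 Q S'; Q → 1 1 | S S | 1 0 | 1; S' → 1 S S' | ε

S is directly left-recursive.
For S: α = {1 S}, β = {0, 0 0 Q}. Rewrite as S → β S' and S' → α S' | ε.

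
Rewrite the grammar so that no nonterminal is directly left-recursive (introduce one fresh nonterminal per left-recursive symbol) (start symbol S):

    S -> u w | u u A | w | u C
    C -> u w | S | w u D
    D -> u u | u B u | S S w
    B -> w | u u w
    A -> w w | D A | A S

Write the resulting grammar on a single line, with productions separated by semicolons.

Directly left-recursive nonterminal: A.
For A: α = {S}, β = {w w, D A}. Rewrite as A → β A' and A' → α A' | ε.

S -> u w | u u A | w | u C; C -> u w | S | w u D; D -> u u | u B u | S S w; B -> w | u u w; A -> w w A' | D A A'; A' -> S A' | ε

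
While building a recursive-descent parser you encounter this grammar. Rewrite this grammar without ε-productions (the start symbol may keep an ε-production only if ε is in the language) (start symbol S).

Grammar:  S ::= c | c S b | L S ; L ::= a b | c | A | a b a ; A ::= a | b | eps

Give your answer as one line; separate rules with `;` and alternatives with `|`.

Nullable set = {A, L}.
ε ∉ L(G), so no ε-production is kept.

S ::= c | c S b | L S; L ::= a b | c | A | a b a; A ::= a | b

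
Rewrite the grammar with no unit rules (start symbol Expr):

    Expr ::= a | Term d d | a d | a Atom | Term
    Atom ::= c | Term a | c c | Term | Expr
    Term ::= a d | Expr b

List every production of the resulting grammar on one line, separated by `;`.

Expr ::= a d | Expr b | a | Term d d | a Atom; Atom ::= a d | Expr b | c | Term a | c c | a | Term d d | a Atom; Term ::= a d | Expr b

Unit pairs: Atom ⇒* {Expr, Term}; Expr ⇒* {Term}.
For every A with A ⇒* B via unit rules, add B's non-unit alternatives to A; then delete every rule of the form X → Y.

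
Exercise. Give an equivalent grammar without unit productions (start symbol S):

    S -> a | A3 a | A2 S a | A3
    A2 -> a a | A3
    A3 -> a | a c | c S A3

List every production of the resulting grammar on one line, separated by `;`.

S -> a | A3 a | A2 S a | a c | c S A3; A2 -> a a | a | a c | c S A3; A3 -> a | a c | c S A3

Unit pairs: A2 ⇒* {A3}; S ⇒* {A3}.
For every A with A ⇒* B via unit rules, add B's non-unit alternatives to A; then delete every rule of the form X → Y.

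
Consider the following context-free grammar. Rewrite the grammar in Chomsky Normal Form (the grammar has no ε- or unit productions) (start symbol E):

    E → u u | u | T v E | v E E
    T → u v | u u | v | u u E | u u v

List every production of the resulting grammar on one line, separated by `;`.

E → X1 X1 | u | T Y1 | X2 Y2; T → X1 X2 | X1 X1 | v | X1 Y3 | X1 Y4; X1 → u; X2 → v; Y1 → X2 E; Y2 → E E; Y3 → X1 E; Y4 → X1 X2

Introduce a nonterminal for each terminal appearing in a rule of length ≥ 2: X1 → u, X2 → v.
Binarize each right-hand side of length ≥ 3 by chaining fresh nonterminals (Y1, Y2, …): affected rules were E → T X2 E; E → X2 E E; T → X1 X1 E; T → X1 X1 X2.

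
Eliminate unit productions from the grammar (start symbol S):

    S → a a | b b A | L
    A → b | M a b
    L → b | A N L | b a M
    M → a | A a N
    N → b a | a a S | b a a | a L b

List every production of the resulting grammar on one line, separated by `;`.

S → b | A N L | b a M | a a | b b A; A → b | M a b; L → b | A N L | b a M; M → a | A a N; N → b a | a a S | b a a | a L b

Unit pairs: S ⇒* {L}.
For each unit pair (A, B), copy every non-unit production of B to A, then drop all unit productions.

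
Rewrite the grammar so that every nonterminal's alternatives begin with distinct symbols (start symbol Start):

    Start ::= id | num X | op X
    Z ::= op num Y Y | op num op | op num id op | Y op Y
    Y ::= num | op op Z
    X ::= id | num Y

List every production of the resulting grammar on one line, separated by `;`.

Start ::= id | num X | op X; Z ::= Y op Y | op num Z1; Y ::= num | op op Z; X ::= id | num Y; Z1 ::= Y Y | op | id op

Z has alternatives sharing prefix 'op num': factor to Z → op num Z1 with Z1 → Y Y | op | id op.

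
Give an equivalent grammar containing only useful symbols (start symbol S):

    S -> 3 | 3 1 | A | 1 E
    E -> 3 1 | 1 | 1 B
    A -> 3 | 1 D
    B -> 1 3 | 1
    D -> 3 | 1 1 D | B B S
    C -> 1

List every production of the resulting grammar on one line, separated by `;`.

Generating nonterminals: {A, B, C, D, E, S}.
Reachable from S after that: {A, B, D, E, S}.
Removed useless symbols: {C} and every production mentioning them.

S -> 3 | 3 1 | A | 1 E; E -> 3 1 | 1 | 1 B; A -> 3 | 1 D; B -> 1 3 | 1; D -> 3 | 1 1 D | B B S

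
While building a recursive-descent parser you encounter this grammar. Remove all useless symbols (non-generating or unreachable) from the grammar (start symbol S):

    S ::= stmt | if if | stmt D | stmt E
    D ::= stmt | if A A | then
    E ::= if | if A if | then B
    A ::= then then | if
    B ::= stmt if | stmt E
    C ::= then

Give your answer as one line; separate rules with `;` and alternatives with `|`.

S ::= stmt | if if | stmt D | stmt E; D ::= stmt | if A A | then; E ::= if | if A if | then B; A ::= then then | if; B ::= stmt if | stmt E

Generating nonterminals: {A, B, C, D, E, S}.
Reachable from S after that: {A, B, D, E, S}.
Removed useless symbols: {C} and every production mentioning them.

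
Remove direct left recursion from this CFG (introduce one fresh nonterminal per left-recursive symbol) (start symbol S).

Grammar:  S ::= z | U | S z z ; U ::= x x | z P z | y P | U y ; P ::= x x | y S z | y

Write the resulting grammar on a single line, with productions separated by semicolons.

S ::= z S' | U S'; U ::= x x U' | z P z U' | y P U'; P ::= x x | y S z | y; S' ::= z z S' | eps; U' ::= y U' | eps

S, U are directly left-recursive.
For S: α = {z z}, β = {z, U}. Rewrite as S → β S' and S' → α S' | ε.
For U: α = {y}, β = {x x, z P z, y P}. Rewrite as U → β U' and U' → α U' | ε.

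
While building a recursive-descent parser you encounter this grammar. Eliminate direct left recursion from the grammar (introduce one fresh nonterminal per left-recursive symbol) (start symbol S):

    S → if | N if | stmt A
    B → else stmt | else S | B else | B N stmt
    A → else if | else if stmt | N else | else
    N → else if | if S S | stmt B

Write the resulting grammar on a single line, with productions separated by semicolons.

S → if | N if | stmt A; B → else stmt B' | else S B'; A → else if | else if stmt | N else | else; N → else if | if S S | stmt B; B' → else B' | N stmt B' | ε

Left recursion appears on B.
For B: α = {else, N stmt}, β = {else stmt, else S}. Rewrite as B → β B' and B' → α B' | ε.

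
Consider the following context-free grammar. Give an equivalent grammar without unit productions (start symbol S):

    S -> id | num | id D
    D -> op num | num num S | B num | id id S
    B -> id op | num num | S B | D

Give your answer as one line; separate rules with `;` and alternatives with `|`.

S -> id | num | id D; D -> op num | num num S | B num | id id S; B -> id op | num num | S B | op num | num num S | B num | id id S

Unit pairs: B ⇒* {D}.
For each unit pair (A, B), copy every non-unit production of B to A, then drop all unit productions.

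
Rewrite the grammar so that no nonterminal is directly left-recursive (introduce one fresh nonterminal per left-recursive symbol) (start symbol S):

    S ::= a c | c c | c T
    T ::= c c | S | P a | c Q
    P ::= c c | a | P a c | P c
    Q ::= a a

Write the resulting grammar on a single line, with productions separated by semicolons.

S ::= a c | c c | c T; T ::= c c | S | P a | c Q; P ::= c c P' | a P'; Q ::= a a; P' ::= a c P' | c P' | epsilon

P is directly left-recursive.
For P: α = {a c, c}, β = {c c, a}. Rewrite as P → β P' and P' → α P' | ε.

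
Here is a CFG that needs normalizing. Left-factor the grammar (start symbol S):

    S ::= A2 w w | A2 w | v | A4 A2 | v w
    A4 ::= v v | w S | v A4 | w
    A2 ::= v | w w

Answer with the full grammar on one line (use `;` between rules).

S has alternatives sharing prefix 'A2 w': factor to S → A2 w S' with S' → w | ε.
S has alternatives sharing prefix 'v': factor to S → v S'' with S'' → ε | w.
A4 has alternatives sharing prefix 'v': factor to A4 → v A4' with A4' → v | A4.
A4 has alternatives sharing prefix 'w': factor to A4 → w A4'' with A4'' → S | ε.

S ::= A4 A2 | A2 w S' | v S''; A4 ::= v A4' | w A4''; A2 ::= v | w w; S' ::= w | eps; S'' ::= eps | w; A4' ::= v | A4; A4'' ::= S | eps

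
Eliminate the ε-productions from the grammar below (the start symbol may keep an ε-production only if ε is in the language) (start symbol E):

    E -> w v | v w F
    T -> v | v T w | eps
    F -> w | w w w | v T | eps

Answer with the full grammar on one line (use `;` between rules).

E -> w v | v w F | v w; T -> v | v T w | v w; F -> w | w w w | v T | v

Nullable nonterminals: {F, T}.
ε ∉ L(G), so no ε-production is kept.
Expand every rule over subsets of its nullable positions: E → v w F gives v w F | v w. T → v T w gives v T w | v w. F → v T gives v T | v.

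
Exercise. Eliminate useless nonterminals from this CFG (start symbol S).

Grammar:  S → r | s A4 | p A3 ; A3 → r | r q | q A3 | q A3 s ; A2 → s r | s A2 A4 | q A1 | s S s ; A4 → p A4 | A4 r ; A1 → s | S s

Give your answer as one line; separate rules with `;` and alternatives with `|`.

S → r | p A3; A3 → r | r q | q A3 | q A3 s

Generating nonterminals: {A1, A2, A3, S}.
Reachable from S after that: {A3, S}.
Removed useless symbols: {A1, A2, A4} and every production mentioning them.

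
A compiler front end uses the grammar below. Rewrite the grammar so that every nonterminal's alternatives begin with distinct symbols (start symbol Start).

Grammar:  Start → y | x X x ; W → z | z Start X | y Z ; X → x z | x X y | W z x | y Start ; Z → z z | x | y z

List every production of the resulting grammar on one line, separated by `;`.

W has alternatives sharing prefix 'z': factor to W → z W1 with W1 → ε | Start X.
X has alternatives sharing prefix 'x': factor to X → x X1 with X1 → z | X y.

Start → y | x X x; W → y Z | z W1; X → W z x | y Start | x X1; Z → z z | x | y z; W1 → ε | Start X; X1 → z | X y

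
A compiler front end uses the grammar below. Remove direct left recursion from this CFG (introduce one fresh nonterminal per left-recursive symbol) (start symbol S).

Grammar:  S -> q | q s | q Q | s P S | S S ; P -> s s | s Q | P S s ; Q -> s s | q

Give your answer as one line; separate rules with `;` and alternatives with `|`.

S -> q S' | q s S' | q Q S' | s P S S'; P -> s s P' | s Q P'; Q -> s s | q; S' -> S S' | epsilon; P' -> S s P' | epsilon

S, P are directly left-recursive.
For S: α = {S}, β = {q, q s, q Q, s P S}. Rewrite as S → β S' and S' → α S' | ε.
For P: α = {S s}, β = {s s, s Q}. Rewrite as P → β P' and P' → α P' | ε.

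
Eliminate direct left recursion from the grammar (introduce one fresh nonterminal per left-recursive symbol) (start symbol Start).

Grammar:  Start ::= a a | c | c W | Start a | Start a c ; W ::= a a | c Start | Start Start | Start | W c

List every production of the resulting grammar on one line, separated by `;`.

Start, W are directly left-recursive.
For Start: α = {a, a c}, β = {a a, c, c W}. Rewrite as Start → β Start1 and Start1 → α Start1 | ε.
For W: α = {c}, β = {a a, c Start, Start Start, Start}. Rewrite as W → β W1 and W1 → α W1 | ε.

Start ::= a a Start1 | c Start1 | c W Start1; W ::= a a W1 | c Start W1 | Start Start W1 | Start W1; Start1 ::= a Start1 | a c Start1 | ε; W1 ::= c W1 | ε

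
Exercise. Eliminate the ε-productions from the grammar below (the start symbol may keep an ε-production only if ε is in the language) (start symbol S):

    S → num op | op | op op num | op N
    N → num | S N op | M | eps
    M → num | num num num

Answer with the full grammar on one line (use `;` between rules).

Nullable set = {N}.
ε ∉ L(G), so no ε-production is kept.
For each production, add variants omitting each subset of nullable occurrences: N → S N op gives S N op | S op.

S → num op | op | op op num | op N; N → num | S N op | S op | M; M → num | num num num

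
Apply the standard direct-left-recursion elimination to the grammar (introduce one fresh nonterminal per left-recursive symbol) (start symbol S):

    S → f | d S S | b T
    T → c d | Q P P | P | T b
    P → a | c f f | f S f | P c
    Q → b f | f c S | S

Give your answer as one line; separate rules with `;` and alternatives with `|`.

Left recursion appears on T, P.
For T: α = {b}, β = {c d, Q P P, P}. Rewrite as T → β T' and T' → α T' | ε.
For P: α = {c}, β = {a, c f f, f S f}. Rewrite as P → β P' and P' → α P' | ε.

S → f | d S S | b T; T → c d T' | Q P P T' | P T'; P → a P' | c f f P' | f S f P'; Q → b f | f c S | S; T' → b T' | ε; P' → c P' | ε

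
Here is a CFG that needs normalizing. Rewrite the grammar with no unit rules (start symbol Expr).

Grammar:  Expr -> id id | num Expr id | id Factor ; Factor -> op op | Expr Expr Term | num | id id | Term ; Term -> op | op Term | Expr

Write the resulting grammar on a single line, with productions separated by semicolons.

Expr -> id id | num Expr id | id Factor; Factor -> op | op Term | op op | Expr Expr Term | num | id id | num Expr id | id Factor; Term -> op | op Term | id id | num Expr id | id Factor

Unit pairs: Factor ⇒* {Expr, Term}; Term ⇒* {Expr}.
For each unit pair (A, B), copy every non-unit production of B to A, then drop all unit productions.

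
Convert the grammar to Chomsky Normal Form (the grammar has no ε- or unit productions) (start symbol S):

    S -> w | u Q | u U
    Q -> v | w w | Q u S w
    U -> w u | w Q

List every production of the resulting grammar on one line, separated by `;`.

S -> w | X1 Q | X1 U; Q -> v | X2 X2 | Q Y1; U -> X2 X1 | X2 Q; X1 -> u; X2 -> w; Y1 -> X1 Y2; Y2 -> S X2

Introduce a nonterminal for each terminal appearing in a rule of length ≥ 2: X1 → u, X2 → w.
Binarize each right-hand side of length ≥ 3 by chaining fresh nonterminals (Y1, Y2, …): affected rules were Q → Q X1 S X2.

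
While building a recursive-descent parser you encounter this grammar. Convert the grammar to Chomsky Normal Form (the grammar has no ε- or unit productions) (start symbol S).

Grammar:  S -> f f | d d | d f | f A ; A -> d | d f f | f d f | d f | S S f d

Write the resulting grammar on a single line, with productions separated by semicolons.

S -> X1 X1 | X2 X2 | X2 X1 | X1 A; A -> d | X2 Y1 | X1 Y2 | X2 X1 | S Y3; X1 -> f; X2 -> d; Y1 -> X1 X1; Y2 -> X2 X1; Y3 -> S Y4; Y4 -> X1 X2

Introduce a nonterminal for each terminal appearing in a rule of length ≥ 2: X1 → f, X2 → d.
Binarize each right-hand side of length ≥ 3 by chaining fresh nonterminals (Y1, Y2, …): affected rules were A → X2 X1 X1; A → X1 X2 X1; A → S S X1 X2.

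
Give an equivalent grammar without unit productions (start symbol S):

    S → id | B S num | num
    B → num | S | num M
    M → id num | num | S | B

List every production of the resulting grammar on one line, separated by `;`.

Unit pairs: B ⇒* {S}; M ⇒* {B, S}.
For each unit pair (A, B), copy every non-unit production of B to A, then drop all unit productions.

S → id | B S num | num; B → num | num M | id | B S num; M → num | num M | id | B S num | id num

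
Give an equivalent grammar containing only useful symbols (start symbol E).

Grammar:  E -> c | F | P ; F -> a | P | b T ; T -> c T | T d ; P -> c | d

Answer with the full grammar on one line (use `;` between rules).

Generating nonterminals: {E, F, P}.
Reachable from E after that: {E, F, P}.
Removed useless symbols: {T} and every production mentioning them.

E -> c | F | P; F -> a | P; P -> c | d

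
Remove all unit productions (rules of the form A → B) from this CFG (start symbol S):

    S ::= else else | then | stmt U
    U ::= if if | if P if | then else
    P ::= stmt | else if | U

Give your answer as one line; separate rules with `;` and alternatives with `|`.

Unit pairs: P ⇒* {U}.
Replace each nonterminal's rules with the union of the non-unit rules of every nonterminal it unit-derives.

S ::= else else | then | stmt U; U ::= if if | if P if | then else; P ::= if if | if P if | then else | stmt | else if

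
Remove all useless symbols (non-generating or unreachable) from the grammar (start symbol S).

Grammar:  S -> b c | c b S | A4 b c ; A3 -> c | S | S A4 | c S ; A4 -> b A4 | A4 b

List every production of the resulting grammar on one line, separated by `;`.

Generating nonterminals: {A3, S}.
Reachable from S after that: {S}.
Removed useless symbols: {A3, A4} and every production mentioning them.

S -> b c | c b S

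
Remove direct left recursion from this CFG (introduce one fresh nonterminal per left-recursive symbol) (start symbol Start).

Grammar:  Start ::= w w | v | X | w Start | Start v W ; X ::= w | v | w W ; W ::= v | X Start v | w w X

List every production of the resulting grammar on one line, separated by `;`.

Start ::= w w Start1 | v Start1 | X Start1 | w Start Start1; X ::= w | v | w W; W ::= v | X Start v | w w X; Start1 ::= v W Start1 | ε

Directly left-recursive nonterminal: Start.
For Start: α = {v W}, β = {w w, v, X, w Start}. Rewrite as Start → β Start1 and Start1 → α Start1 | ε.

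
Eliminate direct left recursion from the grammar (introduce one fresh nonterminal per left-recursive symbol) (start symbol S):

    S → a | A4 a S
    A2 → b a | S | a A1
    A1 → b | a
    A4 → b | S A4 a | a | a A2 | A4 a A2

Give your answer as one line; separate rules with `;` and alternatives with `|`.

Left recursion appears on A4.
For A4: α = {a A2}, β = {b, S A4 a, a, a A2}. Rewrite as A4 → β A4' and A4' → α A4' | ε.

S → a | A4 a S; A2 → b a | S | a A1; A1 → b | a; A4 → b A4' | S A4 a A4' | a A4' | a A2 A4'; A4' → a A2 A4' | ε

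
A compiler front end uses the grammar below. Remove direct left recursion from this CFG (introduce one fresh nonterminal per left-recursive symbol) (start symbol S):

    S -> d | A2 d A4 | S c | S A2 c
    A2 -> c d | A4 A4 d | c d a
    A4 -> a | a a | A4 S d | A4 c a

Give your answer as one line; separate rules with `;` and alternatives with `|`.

S -> d S' | A2 d A4 S'; A2 -> c d | A4 A4 d | c d a; A4 -> a A4' | a a A4'; S' -> c S' | A2 c S' | ε; A4' -> S d A4' | c a A4' | ε

S, A4 are directly left-recursive.
For S: α = {c, A2 c}, β = {d, A2 d A4}. Rewrite as S → β S' and S' → α S' | ε.
For A4: α = {S d, c a}, β = {a, a a}. Rewrite as A4 → β A4' and A4' → α A4' | ε.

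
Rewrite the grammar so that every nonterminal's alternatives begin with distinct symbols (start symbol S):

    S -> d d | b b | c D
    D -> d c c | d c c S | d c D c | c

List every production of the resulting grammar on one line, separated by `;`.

S -> d d | b b | c D; D -> c | d c D'; D' -> D c | c D''; D'' -> ε | S

D has alternatives sharing prefix 'd c': factor to D → d c D' with D' → c | c S | D c.
D' has alternatives sharing prefix 'c': factor to D' → c D'' with D'' → ε | S.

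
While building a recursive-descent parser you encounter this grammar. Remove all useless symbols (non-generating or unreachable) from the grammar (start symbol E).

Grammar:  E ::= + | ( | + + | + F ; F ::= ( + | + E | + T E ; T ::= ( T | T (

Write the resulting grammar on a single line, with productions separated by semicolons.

E ::= + | ( | + + | + F; F ::= ( + | + E

Generating nonterminals: {E, F}.
Reachable from E after that: {E, F}.
Removed useless symbols: {T} and every production mentioning them.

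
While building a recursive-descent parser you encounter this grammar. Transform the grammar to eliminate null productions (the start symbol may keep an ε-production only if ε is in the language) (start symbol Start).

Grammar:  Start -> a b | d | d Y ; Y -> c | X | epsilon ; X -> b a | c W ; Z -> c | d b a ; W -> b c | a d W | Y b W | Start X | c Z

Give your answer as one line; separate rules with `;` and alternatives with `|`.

Nullable nonterminals: {Y}.
ε ∉ L(G), so no ε-production is kept.
Add the nullable-subset variants: W → Y b W gives Y b W | b W.

Start -> a b | d | d Y; Y -> c | X; X -> b a | c W; Z -> c | d b a; W -> b c | a d W | Y b W | b W | Start X | c Z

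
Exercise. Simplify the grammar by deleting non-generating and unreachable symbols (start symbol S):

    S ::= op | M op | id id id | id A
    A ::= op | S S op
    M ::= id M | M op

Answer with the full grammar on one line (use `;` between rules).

Generating nonterminals: {A, S}.
Reachable from S after that: {A, S}.
Removed useless symbols: {M} and every production mentioning them.

S ::= op | id id id | id A; A ::= op | S S op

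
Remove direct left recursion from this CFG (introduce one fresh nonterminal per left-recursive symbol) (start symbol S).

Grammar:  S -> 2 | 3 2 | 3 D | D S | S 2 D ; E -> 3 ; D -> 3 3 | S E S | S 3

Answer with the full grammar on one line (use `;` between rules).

S -> 2 S' | 3 2 S' | 3 D S' | D S S'; E -> 3; D -> 3 3 | S E S | S 3; S' -> 2 D S' | ε

Directly left-recursive nonterminal: S.
For S: α = {2 D}, β = {2, 3 2, 3 D, D S}. Rewrite as S → β S' and S' → α S' | ε.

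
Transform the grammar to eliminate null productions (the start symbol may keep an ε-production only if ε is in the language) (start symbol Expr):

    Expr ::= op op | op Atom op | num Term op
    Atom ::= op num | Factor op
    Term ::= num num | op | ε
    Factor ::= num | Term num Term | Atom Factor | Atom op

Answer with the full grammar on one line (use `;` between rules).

Nullable set = {Term}.
ε ∉ L(G), so no ε-production is kept.
For each production, add variants omitting each subset of nullable occurrences: Expr → num Term op gives num Term op | num op. Factor → Term num Term gives Term num Term | Term num | num Term.

Expr ::= op op | op Atom op | num Term op | num op; Atom ::= op num | Factor op; Term ::= num num | op; Factor ::= num | Term num Term | Term num | num Term | Atom Factor | Atom op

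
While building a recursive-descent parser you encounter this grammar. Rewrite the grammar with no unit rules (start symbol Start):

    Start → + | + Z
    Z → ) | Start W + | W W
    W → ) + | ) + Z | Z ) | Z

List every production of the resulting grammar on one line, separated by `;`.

Unit pairs: W ⇒* {Z}.
Replace each nonterminal's rules with the union of the non-unit rules of every nonterminal it unit-derives.

Start → + | + Z; Z → ) | Start W + | W W; W → ) | Start W + | W W | ) + | ) + Z | Z )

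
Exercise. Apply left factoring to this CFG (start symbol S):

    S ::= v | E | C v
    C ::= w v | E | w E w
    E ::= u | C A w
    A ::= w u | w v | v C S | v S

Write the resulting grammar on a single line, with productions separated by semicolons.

C has alternatives sharing prefix 'w': factor to C → w C' with C' → v | E w.
A has alternatives sharing prefix 'w': factor to A → w A' with A' → u | v.
A has alternatives sharing prefix 'v': factor to A → v A'' with A'' → C S | S.

S ::= v | E | C v; C ::= E | w C'; E ::= u | C A w; A ::= w A' | v A''; C' ::= v | E w; A' ::= u | v; A'' ::= C S | S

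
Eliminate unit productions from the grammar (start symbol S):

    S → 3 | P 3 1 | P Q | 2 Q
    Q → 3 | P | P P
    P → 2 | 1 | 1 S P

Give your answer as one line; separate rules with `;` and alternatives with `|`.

Unit pairs: Q ⇒* {P}.
For each unit pair (A, B), copy every non-unit production of B to A, then drop all unit productions.

S → 3 | P 3 1 | P Q | 2 Q; Q → 2 | 1 | 1 S P | 3 | P P; P → 2 | 1 | 1 S P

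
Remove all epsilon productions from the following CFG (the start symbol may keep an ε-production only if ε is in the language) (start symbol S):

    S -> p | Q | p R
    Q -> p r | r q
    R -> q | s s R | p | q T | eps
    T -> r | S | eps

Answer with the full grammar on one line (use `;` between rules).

S -> p | Q | p R; Q -> p r | r q; R -> q | s s R | s s | p | q T; T -> r | S

Nullable set = {R, T}.
ε ∉ L(G), so no ε-production is kept.
For each production, add variants omitting each subset of nullable occurrences: R → s s R gives s s R | s s.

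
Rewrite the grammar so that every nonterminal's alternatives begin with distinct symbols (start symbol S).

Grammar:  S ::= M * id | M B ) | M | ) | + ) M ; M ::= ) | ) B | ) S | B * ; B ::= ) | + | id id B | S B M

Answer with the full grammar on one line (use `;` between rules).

S ::= ) | + ) M | M S'; M ::= B * | ) M'; B ::= ) | + | id id B | S B M; S' ::= * id | B ) | ε; M' ::= ε | B | S

S has alternatives sharing prefix 'M': factor to S → M S' with S' → * id | B ) | ε.
M has alternatives sharing prefix ')': factor to M → ) M' with M' → ε | B | S.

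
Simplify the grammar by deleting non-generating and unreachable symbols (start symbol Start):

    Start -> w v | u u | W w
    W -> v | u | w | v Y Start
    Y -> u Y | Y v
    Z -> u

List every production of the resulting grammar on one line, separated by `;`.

Start -> w v | u u | W w; W -> v | u | w

Generating nonterminals: {Start, W, Z}.
Reachable from Start after that: {Start, W}.
Removed useless symbols: {Y, Z} and every production mentioning them.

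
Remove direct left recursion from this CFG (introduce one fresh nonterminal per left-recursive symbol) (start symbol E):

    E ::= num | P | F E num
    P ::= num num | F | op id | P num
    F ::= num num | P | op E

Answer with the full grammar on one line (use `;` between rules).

Directly left-recursive nonterminal: P.
For P: α = {num}, β = {num num, F, op id}. Rewrite as P → β P' and P' → α P' | ε.

E ::= num | P | F E num; P ::= num num P' | F P' | op id P'; F ::= num num | P | op E; P' ::= num P' | ε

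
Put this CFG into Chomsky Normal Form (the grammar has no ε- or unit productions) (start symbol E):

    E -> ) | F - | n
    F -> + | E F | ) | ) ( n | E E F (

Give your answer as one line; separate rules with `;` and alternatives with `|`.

Introduce a nonterminal for each terminal appearing in a rule of length ≥ 2: X1 → -, X2 → ), X3 → (, X4 → n.
Binarize each right-hand side of length ≥ 3 by chaining fresh nonterminals (Y1, Y2, …): affected rules were F → X2 X3 X4; F → E E F X3.

E -> ) | F X1 | n; F -> + | E F | ) | X2 Y1 | E Y2; X1 -> -; X2 -> ); X3 -> (; X4 -> n; Y1 -> X3 X4; Y2 -> E Y3; Y3 -> F X3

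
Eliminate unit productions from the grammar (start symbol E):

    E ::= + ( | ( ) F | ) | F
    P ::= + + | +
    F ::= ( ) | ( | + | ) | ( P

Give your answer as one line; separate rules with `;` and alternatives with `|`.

Unit pairs: E ⇒* {F}.
For every A with A ⇒* B via unit rules, add B's non-unit alternatives to A; then delete every rule of the form X → Y.

E ::= + ( | ( ) F | ) | ( ) | ( | + | ( P; P ::= + + | +; F ::= ( ) | ( | + | ) | ( P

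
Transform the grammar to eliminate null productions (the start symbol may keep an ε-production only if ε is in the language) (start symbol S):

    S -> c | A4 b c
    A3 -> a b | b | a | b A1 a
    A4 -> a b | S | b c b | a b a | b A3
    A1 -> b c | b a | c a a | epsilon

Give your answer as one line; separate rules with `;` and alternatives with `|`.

S -> c | A4 b c; A3 -> a b | b | a | b A1 a | b a; A4 -> a b | S | b c b | a b a | b A3; A1 -> b c | b a | c a a

The nullable symbols are {A1}.
ε ∉ L(G), so no ε-production is kept.
Expand every rule over subsets of its nullable positions: A3 → b A1 a gives b A1 a | b a.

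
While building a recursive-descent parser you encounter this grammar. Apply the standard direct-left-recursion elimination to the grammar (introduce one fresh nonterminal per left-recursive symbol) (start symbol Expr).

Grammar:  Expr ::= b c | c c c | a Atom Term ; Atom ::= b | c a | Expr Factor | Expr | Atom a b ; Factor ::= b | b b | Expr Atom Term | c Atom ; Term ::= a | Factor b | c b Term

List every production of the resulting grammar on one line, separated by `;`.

Directly left-recursive nonterminal: Atom.
For Atom: α = {a b}, β = {b, c a, Expr Factor, Expr}. Rewrite as Atom → β Atom1 and Atom1 → α Atom1 | ε.

Expr ::= b c | c c c | a Atom Term; Atom ::= b Atom1 | c a Atom1 | Expr Factor Atom1 | Expr Atom1; Factor ::= b | b b | Expr Atom Term | c Atom; Term ::= a | Factor b | c b Term; Atom1 ::= a b Atom1 | ε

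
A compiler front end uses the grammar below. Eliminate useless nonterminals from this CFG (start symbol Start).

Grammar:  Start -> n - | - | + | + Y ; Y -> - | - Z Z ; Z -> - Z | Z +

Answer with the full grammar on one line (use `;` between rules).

Generating nonterminals: {Start, Y}.
Reachable from Start after that: {Start, Y}.
Removed useless symbols: {Z} and every production mentioning them.

Start -> n - | - | + | + Y; Y -> -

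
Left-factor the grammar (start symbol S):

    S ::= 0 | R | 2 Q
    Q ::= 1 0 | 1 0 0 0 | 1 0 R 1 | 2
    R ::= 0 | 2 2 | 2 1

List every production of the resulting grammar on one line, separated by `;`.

S ::= 0 | R | 2 Q; Q ::= 2 | 1 0 Q'; R ::= 0 | 2 R'; Q' ::= epsilon | 0 0 | R 1; R' ::= 2 | 1

Q has alternatives sharing prefix '1 0': factor to Q → 1 0 Q' with Q' → ε | 0 0 | R 1.
R has alternatives sharing prefix '2': factor to R → 2 R' with R' → 2 | 1.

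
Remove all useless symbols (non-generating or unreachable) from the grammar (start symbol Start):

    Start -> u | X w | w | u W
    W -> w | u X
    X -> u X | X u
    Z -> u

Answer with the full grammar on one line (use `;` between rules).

Generating nonterminals: {Start, W, Z}.
Reachable from Start after that: {Start, W}.
Removed useless symbols: {X, Z} and every production mentioning them.

Start -> u | w | u W; W -> w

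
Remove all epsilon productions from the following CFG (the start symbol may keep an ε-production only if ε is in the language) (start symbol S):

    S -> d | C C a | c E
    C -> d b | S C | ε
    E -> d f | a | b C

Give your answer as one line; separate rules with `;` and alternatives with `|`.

Nullable set = {C}.
ε ∉ L(G), so no ε-production is kept.
For each production, add variants omitting each subset of nullable occurrences: S → C C a gives C C a | C a | a. C → S C gives S C | S. E → b C gives b C | b.

S -> d | C C a | C a | a | c E; C -> d b | S C | S; E -> d f | a | b C | b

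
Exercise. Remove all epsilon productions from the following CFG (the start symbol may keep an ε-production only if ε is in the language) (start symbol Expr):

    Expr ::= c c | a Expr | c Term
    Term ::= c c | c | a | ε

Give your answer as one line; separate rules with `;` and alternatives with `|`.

The nullable symbols are {Term}.
ε ∉ L(G), so no ε-production is kept.
Add the nullable-subset variants: Expr → c Term gives c Term | c.

Expr ::= c c | a Expr | c Term | c; Term ::= c c | c | a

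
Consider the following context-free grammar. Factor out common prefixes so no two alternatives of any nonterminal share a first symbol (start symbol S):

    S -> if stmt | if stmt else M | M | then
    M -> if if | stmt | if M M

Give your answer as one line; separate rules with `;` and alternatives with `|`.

S has alternatives sharing prefix 'if stmt': factor to S → if stmt S' with S' → ε | else M.
M has alternatives sharing prefix 'if': factor to M → if M' with M' → if | M M.

S -> M | then | if stmt S'; M -> stmt | if M'; S' -> ε | else M; M' -> if | M M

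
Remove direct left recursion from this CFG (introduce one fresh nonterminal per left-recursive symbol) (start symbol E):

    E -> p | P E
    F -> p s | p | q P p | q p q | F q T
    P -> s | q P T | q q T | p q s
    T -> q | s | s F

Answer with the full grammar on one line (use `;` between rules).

Left recursion appears on F.
For F: α = {q T}, β = {p s, p, q P p, q p q}. Rewrite as F → β F' and F' → α F' | ε.

E -> p | P E; F -> p s F' | p F' | q P p F' | q p q F'; P -> s | q P T | q q T | p q s; T -> q | s | s F; F' -> q T F' | eps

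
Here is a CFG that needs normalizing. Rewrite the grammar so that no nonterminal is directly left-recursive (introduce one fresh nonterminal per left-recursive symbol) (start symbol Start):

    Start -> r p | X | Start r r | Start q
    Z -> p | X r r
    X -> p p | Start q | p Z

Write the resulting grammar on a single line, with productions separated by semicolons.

Start -> r p Start1 | X Start1; Z -> p | X r r; X -> p p | Start q | p Z; Start1 -> r r Start1 | q Start1 | eps

Left recursion appears on Start.
For Start: α = {r r, q}, β = {r p, X}. Rewrite as Start → β Start1 and Start1 → α Start1 | ε.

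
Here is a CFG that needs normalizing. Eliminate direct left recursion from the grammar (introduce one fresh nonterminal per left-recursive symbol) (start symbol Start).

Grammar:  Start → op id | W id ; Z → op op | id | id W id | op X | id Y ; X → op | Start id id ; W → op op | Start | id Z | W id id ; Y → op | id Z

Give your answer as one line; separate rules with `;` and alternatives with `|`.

Start → op id | W id; Z → op op | id | id W id | op X | id Y; X → op | Start id id; W → op op W1 | Start W1 | id Z W1; Y → op | id Z; W1 → id id W1 | ε

W is directly left-recursive.
For W: α = {id id}, β = {op op, Start, id Z}. Rewrite as W → β W1 and W1 → α W1 | ε.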